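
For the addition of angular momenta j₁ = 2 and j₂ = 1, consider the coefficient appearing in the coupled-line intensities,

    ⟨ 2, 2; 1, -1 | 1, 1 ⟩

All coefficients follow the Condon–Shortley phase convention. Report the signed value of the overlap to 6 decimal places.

√[3·2!2!0!/5! · 4!0!0!2!2!0!] = √(48/5)
  +(−1)^0/∏(0,2,0,0,2,0)! = 1/4  (running 1/4)
⟨..|..⟩ = √(48/5)·(1/4) = +0.774597

+0.774597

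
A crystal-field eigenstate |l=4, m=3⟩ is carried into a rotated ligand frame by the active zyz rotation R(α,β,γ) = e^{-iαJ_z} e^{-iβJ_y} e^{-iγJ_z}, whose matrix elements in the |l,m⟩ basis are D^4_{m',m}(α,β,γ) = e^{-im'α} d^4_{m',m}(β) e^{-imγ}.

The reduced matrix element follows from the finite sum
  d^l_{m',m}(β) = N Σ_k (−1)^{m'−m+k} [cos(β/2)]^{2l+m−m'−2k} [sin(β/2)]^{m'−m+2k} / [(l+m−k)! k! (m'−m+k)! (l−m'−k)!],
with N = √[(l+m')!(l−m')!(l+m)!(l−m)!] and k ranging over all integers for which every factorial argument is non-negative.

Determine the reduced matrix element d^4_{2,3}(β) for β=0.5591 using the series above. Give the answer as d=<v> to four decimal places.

d^4_{2,3}(β=0.5591) via the finite sum:
Half-angle: c=0.961180, s=0.275923. N=√(720·2·5040·1)=2693.993318
Admissible k: 1..2 (factorial args all ≥0)
  k=1: (−1)^0·2693.9933/(720)·0.9612^7·0.2759^1 = +0.782500
  k=2: (−1)^1·2693.9933/(240)·0.9612^5·0.2759^3 = -0.193452
d^4_{2,3}(0.5591) = +0.782500 -0.193452 = +0.589048

d=0.5890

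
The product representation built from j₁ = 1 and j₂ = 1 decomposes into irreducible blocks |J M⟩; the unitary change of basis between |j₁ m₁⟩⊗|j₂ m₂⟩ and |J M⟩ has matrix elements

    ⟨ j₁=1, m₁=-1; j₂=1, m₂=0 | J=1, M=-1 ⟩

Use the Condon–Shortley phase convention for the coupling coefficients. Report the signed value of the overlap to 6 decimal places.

triangle: 1!×1!×1!/4! = 1/24
(j±m)!: 0!×2!×1!×1!×0!×2! = 4
prefactor² = (2J+1)×Δ×N² = 1/2
  k=1: −1/(1!×0!×1!×0!×0!×1!) = -1
Σ = -1  ⇒  CG² = 1/2×(-1)² = 1/2
CG = −√(1/2) = -0.707107

-0.707107  (= −√(1/2))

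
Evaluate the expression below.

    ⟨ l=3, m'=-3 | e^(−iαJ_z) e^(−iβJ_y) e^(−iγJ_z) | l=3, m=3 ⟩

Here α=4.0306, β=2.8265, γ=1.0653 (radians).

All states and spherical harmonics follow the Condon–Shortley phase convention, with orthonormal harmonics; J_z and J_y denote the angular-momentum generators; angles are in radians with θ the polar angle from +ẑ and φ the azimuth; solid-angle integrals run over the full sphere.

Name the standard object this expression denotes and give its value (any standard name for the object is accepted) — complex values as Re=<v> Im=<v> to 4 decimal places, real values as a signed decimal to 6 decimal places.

Wigner D-matrix element, Re=-0.8012 Im=0.4682

This is a Wigner D-matrix element — the rotation-matrix element ⟨l m'| R(α,β,γ) |l m⟩ in the angular-momentum basis.
First d^3_{-3,3}(β=2.8265), then the phase factors e^{-i(-3)α} and e^{-i(3)γ}:
With c≡cos(β/2)=0.156895 and s≡sin(β/2)=0.987615, N=[1·720·720·1]^{1/2}=720.000000
k∈{6} keeps every argument non-negative
  k=6: (−1)^0·720.0000/(720)·0.1569^0·0.9876^6 = +0.927954
d^3_{-3,3}(2.8265) = +0.927954
D = (+0.889489-0.456957i)·(+0.927954)·(-0.998526+0.054281i) = -0.801172+0.468213i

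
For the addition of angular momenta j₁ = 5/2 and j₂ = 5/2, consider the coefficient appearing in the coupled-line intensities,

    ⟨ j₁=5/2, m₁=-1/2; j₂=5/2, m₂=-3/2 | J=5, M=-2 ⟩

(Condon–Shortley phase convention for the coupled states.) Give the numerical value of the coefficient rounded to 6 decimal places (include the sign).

+√(5/12) = +0.645497

j₁+j₂−J=0  J+j₁−j₂=5  J−j₁+j₂=5  j₁+j₂+J+1=11
(j₁±m₁, j₂±m₂, J±M) = (2,3,1,4,3,7)
P² = 34560
sum k=0..0:
  [0] +1/288 = 1/288
S = 1/288
C² = P²·S² = 5/12 ; C = +0.645497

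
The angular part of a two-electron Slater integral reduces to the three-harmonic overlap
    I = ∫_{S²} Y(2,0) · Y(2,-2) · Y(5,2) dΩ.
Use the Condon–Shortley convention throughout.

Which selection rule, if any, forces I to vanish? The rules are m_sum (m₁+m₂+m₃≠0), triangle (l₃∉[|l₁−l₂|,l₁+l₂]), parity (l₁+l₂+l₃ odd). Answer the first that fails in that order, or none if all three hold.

Σmᵢ = 0  ✓
l₃∈[|l₁−l₂|,l₁+l₂]=[0,4] required, l₃=5 fails  ✗
Σlᵢ = 9 ⇒ odd

triangle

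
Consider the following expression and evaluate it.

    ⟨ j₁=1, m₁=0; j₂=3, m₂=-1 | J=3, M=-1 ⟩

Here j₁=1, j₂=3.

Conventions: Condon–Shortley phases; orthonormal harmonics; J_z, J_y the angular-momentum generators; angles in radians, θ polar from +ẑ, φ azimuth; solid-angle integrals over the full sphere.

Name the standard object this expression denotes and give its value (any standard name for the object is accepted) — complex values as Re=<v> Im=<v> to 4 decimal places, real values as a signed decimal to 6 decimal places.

This is a Clebsch–Gordan (vector-coupling) coefficient.
j₁+j₂−J=1  J+j₁−j₂=1  J−j₁+j₂=5  j₁+j₂+J+1=8
(j₁±m₁, j₂±m₂, J±M) = (1,1,2,4,2,4)
P² = 48
sum k=0..1:
  [0] +1/12 = 1/12
  [1] −1/24 = -1/24
S = 1/24
C² = P²·S² = 1/12 ; C = +0.288675

Clebsch–Gordan coefficient, +√(1/12) ≈ +0.288675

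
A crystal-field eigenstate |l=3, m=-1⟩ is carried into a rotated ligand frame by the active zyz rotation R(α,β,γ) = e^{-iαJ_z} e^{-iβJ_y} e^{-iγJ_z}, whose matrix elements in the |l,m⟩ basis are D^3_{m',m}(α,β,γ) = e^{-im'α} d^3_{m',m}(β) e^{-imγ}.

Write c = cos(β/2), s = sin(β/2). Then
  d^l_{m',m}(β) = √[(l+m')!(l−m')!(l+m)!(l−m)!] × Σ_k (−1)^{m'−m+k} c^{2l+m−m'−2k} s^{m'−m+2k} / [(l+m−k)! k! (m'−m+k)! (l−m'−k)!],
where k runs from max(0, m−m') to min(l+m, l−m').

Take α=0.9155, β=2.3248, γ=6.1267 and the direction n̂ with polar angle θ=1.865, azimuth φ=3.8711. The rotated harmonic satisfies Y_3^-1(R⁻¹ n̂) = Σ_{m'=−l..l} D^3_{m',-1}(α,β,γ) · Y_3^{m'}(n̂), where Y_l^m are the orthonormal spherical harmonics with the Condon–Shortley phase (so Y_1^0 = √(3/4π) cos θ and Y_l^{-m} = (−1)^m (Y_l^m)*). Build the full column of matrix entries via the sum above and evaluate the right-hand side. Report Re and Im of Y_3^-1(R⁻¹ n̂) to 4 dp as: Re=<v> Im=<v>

Need the full column D^3_{m',-1} for m'=−3..3 at α=0.9155, β=2.3248, γ=6.1267.
cos(β/2)=0.397138, sin(β/2)=0.917759
d^3_{-3,-1}: single k=2 term ⇒ +0.081146;  D = -0.069112+0.042523i
d^3_{-2,-1}: k∈[1..2] ⇒ +0.028671 -0.306225 = -0.277554;  D = +0.028736-0.276063i
d^3_{-1,-1}: k∈[0..2] ⇒ +0.003923 -0.167615 +0.671349 = +0.507658;  D = +0.368313+0.349373i
d^3_{0,-1}: k∈[0..2] ⇒ -0.031407 +0.503179 -0.895726 = -0.423954;  D = -0.418774+0.066072i
d^3_{1,-1}: k∈[0..2] ⇒ +0.125711 -0.895133 +0.597546 = -0.171875;  D = -0.082222+0.150932i
d^3_{2,-1}: k∈[0..1] ⇒ -0.306225 +0.817682 = +0.511457;  D = -0.207005-0.467694i
d^3_{3,-1}: single k=0 term ⇒ +0.433354;  D = -0.421076-0.102423i
Y_3^{m'}(θ=1.865,φ=3.8711) and Σ D·Y over m':
  (-0.0691+0.0425i)·(+0.2118+0.2981i)  (+0.0287-0.2761i)·(-0.0303+0.2697i)  (+0.3683+0.3494i)·(+0.1336-0.1195i)  (-0.4188+0.0661i)·(+0.2791+0.0000i)  (-0.0822+0.1509i)·(-0.1336-0.1195i)  (-0.2070-0.4677i)·(-0.0303-0.2697i)  (-0.4211-0.1024i)·(-0.2118+0.2981i)
Y_3^-1(R⁻¹ n̂) = +0.049202-0.018550i

Re=0.0492 Im=-0.0186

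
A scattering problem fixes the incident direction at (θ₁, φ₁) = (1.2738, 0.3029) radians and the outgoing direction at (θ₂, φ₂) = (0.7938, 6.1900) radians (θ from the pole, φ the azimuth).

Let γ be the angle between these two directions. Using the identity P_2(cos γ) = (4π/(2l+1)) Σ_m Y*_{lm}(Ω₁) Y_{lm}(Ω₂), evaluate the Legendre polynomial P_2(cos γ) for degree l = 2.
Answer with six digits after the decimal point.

Addition theorem: P_2(cos γ) = (4π/5) Σ_m Y*_{lm}(Ω₁) Y_{lm}(Ω₂), m = −2…2:
  [-2]  conj(Y_{2,-2})(Ω₁) = 0.29034 + 0.20111j ; Y_{2,-2}(Ω₂) = 0.19298 + 0.03639j ; Δ = 0.04871 + 0.04938j
  [-1]  conj(Y_{2,-1})(Ω₁) = 0.20635 + 0.06449j ; Y_{2,-1}(Ω₂) = 0.38454 + 0.03594j ; Δ = 0.07703 + 0.03221j
  [+0]  conj(Y_{2,0})(Ω₁) = -0.23436 + 0.00000j ; Y_{2,0}(Ω₂) = 0.14975 + 0.00000j ; Δ = -0.03509 + 0.00000j
  [+1]  conj(Y_{2,1})(Ω₁) = -0.20635 + 0.06449j ; Y_{2,1}(Ω₂) = -0.38454 + 0.03594j ; Δ = 0.07703 - 0.03221j
  [+2]  conj(Y_{2,2})(Ω₁) = 0.29034 - 0.20111j ; Y_{2,2}(Ω₂) = 0.19298 - 0.03639j ; Δ = 0.04871 - 0.04938j
Accumulated sum 0.21639 + 0.00000j; after 4π/(2l+1) scaling, 0.54386 + 0.00000j ⇒ P_2 = 0.543855

0.543855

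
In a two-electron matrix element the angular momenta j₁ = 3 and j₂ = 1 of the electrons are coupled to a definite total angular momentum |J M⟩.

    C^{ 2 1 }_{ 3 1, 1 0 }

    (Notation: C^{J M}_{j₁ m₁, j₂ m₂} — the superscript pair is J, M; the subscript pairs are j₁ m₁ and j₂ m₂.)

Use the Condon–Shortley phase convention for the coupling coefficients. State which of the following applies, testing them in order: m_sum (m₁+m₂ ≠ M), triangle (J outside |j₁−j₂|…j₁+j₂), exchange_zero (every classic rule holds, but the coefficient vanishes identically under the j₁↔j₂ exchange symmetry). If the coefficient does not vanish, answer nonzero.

m-sum: m₁+m₂ = 1+0 = 1, M = 1  ✓
triangle: |j₁−j₂| = 2 ≤ J = 2 ≤ j₁+j₂ = 4  ✓
exchange: j₁≠j₂ or m₁≠m₂ — the exchange symmetry imposes no constraint here
value check: CG = −√(8/21) = -0.617213 ≠ 0

nonzero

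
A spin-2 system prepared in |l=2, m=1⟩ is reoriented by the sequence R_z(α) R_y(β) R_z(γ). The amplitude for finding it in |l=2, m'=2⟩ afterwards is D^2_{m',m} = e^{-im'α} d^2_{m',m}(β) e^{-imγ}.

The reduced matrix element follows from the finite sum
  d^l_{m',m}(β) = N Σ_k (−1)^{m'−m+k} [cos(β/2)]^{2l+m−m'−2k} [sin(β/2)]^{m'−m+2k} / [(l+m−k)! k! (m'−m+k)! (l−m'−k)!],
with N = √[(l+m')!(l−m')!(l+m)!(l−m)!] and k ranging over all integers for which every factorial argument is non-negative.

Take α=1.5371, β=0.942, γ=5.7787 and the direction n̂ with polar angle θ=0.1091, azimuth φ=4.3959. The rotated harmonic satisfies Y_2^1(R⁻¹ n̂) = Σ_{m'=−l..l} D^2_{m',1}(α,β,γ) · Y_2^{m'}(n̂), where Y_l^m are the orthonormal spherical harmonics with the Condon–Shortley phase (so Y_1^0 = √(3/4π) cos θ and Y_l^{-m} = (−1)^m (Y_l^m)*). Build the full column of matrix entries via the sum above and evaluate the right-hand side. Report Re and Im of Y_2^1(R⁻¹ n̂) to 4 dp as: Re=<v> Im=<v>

Re=0.2984 Im=0.1513

Need the full column D^2_{m',1} for m'=−2..2 at α=1.5371, β=0.9420, γ=5.7787.
cos(β/2)=0.891115, sin(β/2)=0.453778
d^2_{-2,1}: single k=3 term ⇒ +0.166530;  D = -0.150874-0.070493i
d^2_{-1,1}: k∈[2..3] ⇒ +0.490541 -0.042401 = +0.448140;  D = -0.203272+0.399387i
d^2_{0,1}: k∈[1..2] ⇒ +0.786538 -0.203957 = +0.582581;  D = +0.510005+0.281595i
d^2_{1,1}: k∈[0..1] ⇒ +0.630572 -0.490541 = +0.140032;  D = +0.071777-0.120237i
d^2_{2,1}: single k=0 term ⇒ -0.642206;  D = +0.540022+0.347570i
Y_2^{m'}(θ=0.1091,φ=4.3959) and Σ D·Y over m':
  (-0.1509-0.0705i)·(-0.0037-0.0027i)  (-0.2033+0.3994i)·(-0.0260+0.0795i)  (+0.5100+0.2816i)·(+0.6196+0.0000i)  (+0.0718-0.1202i)·(+0.0260+0.0795i)  (+0.5400+0.3476i)·(-0.0037+0.0027i)
Y_2^1(R⁻¹ n̂) = +0.298388+0.151343i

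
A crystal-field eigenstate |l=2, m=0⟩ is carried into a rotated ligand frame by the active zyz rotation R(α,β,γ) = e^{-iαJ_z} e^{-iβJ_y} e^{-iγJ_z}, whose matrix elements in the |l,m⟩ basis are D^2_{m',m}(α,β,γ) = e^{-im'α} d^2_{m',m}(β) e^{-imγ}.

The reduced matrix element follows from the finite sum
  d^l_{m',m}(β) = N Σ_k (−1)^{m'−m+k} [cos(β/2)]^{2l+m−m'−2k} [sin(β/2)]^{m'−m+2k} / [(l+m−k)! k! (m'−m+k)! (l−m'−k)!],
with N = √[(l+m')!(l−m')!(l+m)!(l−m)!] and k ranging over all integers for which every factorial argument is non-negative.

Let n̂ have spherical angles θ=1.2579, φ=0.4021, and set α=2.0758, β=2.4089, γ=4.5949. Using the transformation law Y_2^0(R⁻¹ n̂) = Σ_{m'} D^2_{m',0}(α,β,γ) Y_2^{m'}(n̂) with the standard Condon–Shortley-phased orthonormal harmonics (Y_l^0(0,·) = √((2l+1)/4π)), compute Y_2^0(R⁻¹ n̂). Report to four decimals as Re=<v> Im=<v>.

Need the full column D^2_{m',0} for m'=−2..2 at α=2.0758, β=2.4089, γ=4.5949.
cos(β/2)=0.358207, sin(β/2)=0.933642
d^2_{-2,0}: single k=2 term ⇒ +0.273971;  D = -0.145712-0.232008i
d^2_{-1,0}: k∈[1..2] ⇒ +0.105113 -0.714087 = -0.608973;  D = +0.294628-0.532957i
d^2_{0,0}: k∈[0..2] ⇒ +0.016464 -0.447392 +0.759840 = +0.328912;  D = +0.328912+0.000000i
d^2_{1,0}: k∈[0..1] ⇒ -0.105113 +0.714087 = +0.608973;  D = -0.294628-0.532957i
d^2_{2,0}: single k=0 term ⇒ +0.273971;  D = -0.145712+0.232008i
Y_2^{m'}(θ=1.2579,φ=0.4021) and Σ D·Y over m':
  (-0.1457-0.2320i)·(+0.2426-0.2519i)  (+0.2946-0.5330i)·(+0.2082-0.0885i)  (+0.3289+0.0000i)·(-0.2257+0.0000i)  (-0.2946-0.5330i)·(-0.2082-0.0885i)  (-0.1457+0.2320i)·(+0.2426+0.2519i)
Y_2^0(R⁻¹ n̂) = -0.233500-0.000000i

Re=-0.2335 Im=0.0000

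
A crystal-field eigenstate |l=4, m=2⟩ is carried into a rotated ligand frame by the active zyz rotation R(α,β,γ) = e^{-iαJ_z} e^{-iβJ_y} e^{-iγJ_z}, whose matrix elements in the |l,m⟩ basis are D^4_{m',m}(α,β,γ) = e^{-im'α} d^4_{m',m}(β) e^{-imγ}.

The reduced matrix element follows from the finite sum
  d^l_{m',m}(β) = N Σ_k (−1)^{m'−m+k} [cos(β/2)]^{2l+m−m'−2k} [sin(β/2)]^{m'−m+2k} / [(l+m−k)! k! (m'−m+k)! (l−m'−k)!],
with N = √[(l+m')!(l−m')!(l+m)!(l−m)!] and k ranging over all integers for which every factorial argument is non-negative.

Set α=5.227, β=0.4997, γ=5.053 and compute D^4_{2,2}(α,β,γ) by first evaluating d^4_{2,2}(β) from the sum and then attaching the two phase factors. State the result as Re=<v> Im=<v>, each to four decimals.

Re=-0.0305 Im=-0.2171

Split into d^4_{2,2}(β=0.4997) × two z-phases.
c=cos(0.499700/2)=0.968950, s=sin(0.499700/2)=0.247259; N=√[720·2·720·2]=1440.000000
k: max(0,(2)−(2))=0 … min(4+(2),4−(2))=2
  k=0: (−1)^0·1440.0000/(1440)·0.9689^8·0.2473^0 = +0.776979
  k=1: (−1)^1·1440.0000/(120)·0.9689^6·0.2473^2 = -0.607143
  k=2: (−1)^2·1440.0000/(96)·0.9689^4·0.2473^4 = +0.049420
d^4_{2,2}(0.4997) = +0.776979 -0.607143 +0.049420 = +0.219256
Phases: e^{-i·(2)·5.2270}=-0.515486+0.856898i, e^{-i·(2)·5.0530}=-0.776804+0.629743i ⇒ D=-0.030519-0.217121i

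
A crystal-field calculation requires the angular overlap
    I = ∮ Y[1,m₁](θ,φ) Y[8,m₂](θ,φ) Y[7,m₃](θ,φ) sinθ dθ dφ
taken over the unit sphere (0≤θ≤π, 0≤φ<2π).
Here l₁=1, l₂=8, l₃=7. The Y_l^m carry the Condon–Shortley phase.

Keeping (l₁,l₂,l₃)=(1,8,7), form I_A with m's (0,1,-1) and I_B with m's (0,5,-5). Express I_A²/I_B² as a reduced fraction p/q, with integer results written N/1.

Same 1,8,7: normalisation and zero-m 3j drop out of the ratio.
A: Δ: 2! 0! 14! / 17! → 1/2040; sum: t=1:−1/29030400 = -1/29030400; 3j²(1 8 7; 0 1 -1) = Δ·Π!·Σ² = 21/680  (sign -1)
B: Δ: 2! 0! 14! / 17! → 1/2040; sum: t=1:−1/958003200 = -1/958003200; 3j²(1 8 7; 0 5 -5) = Δ·Π!·Σ² = 13/680  (sign -1)
I_A²/I_B² = (21/680)/(13/680) = 21/13

21/13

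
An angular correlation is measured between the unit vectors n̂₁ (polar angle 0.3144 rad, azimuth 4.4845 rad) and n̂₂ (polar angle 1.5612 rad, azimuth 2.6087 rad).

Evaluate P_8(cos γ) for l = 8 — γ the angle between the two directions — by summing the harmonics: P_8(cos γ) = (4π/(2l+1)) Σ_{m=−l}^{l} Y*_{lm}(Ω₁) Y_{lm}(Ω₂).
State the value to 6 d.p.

0.207046

Addition theorem: P_8(cos γ) = (4π/17) Σ_m Y*_{lm}(Ω₁) Y_{lm}(Ω₂), m = −8…8:
  m=-8: (-0.000011, -0.000042) × (-0.223762, -0.464114) = (-0.000017, 0.000014)  (running Σ = (-0.000017, 0.000014))
  m=-7: (0.000530, -0.000013) × (0.016449, 0.010982) = (0.000009, 0.000006)  (running Σ = (-0.000008, 0.000020))
  m=-6: (-0.000836, 0.004052) × (0.375208, 0.020945) = (-0.000398, 0.001503)  (running Σ = (-0.000407, 0.001523))
  m=-5: (-0.020991, -0.009661) × (-0.020781, 0.010743) = (0.000540, -0.000025)  (running Σ = (0.000133, 0.001498))
  m=-4: (0.058081, -0.074954) × (-0.179454, 0.285742) = (0.010995, 0.030047)  (running Σ = (0.011128, 0.031545))
  m=-3: (0.176639, 0.216802) × (0.000700, -0.025112) = (0.005568, -0.004284)  (running Σ = (0.016696, 0.027261))
  m=-2: (-0.489114, 0.239764) × (-0.155566, -0.281401) = (0.143560, 0.100338)  (running Σ = (0.160256, 0.127599))
  m=-1: (-0.119582, -0.515624) × (0.022282, 0.013142) = (0.004112, -0.013061)  (running Σ = (0.164368, 0.114538))
  m=0: (-0.153445, -0.000000) × (0.316983, 0.000000) = (-0.048640, -0.000000)  (running Σ = (0.115728, 0.114538))
  m=1: (0.119582, -0.515624) × (-0.022282, 0.013142) = (0.004112, 0.013061)  (running Σ = (0.119840, 0.127599))
  m=2: (-0.489114, -0.239764) × (-0.155566, 0.281401) = (0.143560, -0.100338)  (running Σ = (0.263400, 0.027261))
  m=3: (-0.176639, 0.216802) × (-0.000700, -0.025112) = (0.005568, 0.004284)  (running Σ = (0.268968, 0.031545))
  m=4: (0.058081, 0.074954) × (-0.179454, -0.285742) = (0.010995, -0.030047)  (running Σ = (0.279962, 0.001498))
  m=5: (0.020991, -0.009661) × (0.020781, 0.010743) = (0.000540, 0.000025)  (running Σ = (0.280502, 0.001523))
  m=6: (-0.000836, -0.004052) × (0.375208, -0.020945) = (-0.000398, -0.001503)  (running Σ = (0.280104, 0.000020))
  m=7: (-0.000530, -0.000013) × (-0.016449, 0.010982) = (0.000009, -0.000006)  (running Σ = (0.280113, 0.000014))
  m=8: (-0.000011, 0.000042) × (-0.223762, 0.464114) = (-0.000017, -0.000014)  (running Σ = (0.280096, 0.000000))
Total Σ_m = (0.280096, 0.000000). Multiply by 0.739198: (0.207046, 0.000000). P_8(cos γ) = 0.207046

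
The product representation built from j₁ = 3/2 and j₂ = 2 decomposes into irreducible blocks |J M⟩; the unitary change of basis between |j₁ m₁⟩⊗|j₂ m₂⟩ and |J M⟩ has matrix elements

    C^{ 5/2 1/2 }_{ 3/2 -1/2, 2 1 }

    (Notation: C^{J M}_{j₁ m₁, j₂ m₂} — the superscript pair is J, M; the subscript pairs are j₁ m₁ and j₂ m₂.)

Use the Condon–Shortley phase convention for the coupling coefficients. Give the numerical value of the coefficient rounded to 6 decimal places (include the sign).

√[6·1!2!3!/7! · 1!2!3!1!3!2!] = √(72/35)
  +(−1)^0/∏(0,1,2,3,0,0)! = 1/12  (running 1/12)
  +(−1)^1/∏(1,0,1,2,1,1)! = -1/2  (running -5/12)
⟨..|..⟩ = √(72/35)·(-5/12) = -0.597614

−√(5/14) ≈ -0.597614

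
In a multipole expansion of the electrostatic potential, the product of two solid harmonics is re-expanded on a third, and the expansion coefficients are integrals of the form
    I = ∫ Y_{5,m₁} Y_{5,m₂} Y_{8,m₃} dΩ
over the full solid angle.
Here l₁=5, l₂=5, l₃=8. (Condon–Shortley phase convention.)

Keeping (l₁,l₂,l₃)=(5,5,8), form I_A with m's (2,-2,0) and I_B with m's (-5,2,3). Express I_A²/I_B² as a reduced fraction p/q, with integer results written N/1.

4624/1925

l's match ⇒ only the (l;m) 3-j factors differ between A and B.
A: triangle coeff Δ(5,5,8) = 1/37413090; Σ_t [0,2]: t=0:+1/1036800 t=1:−1/2073600 t=2:+1/50803200 = 17/33868800; (3j)²=136/13585 [(5 5 8; 2 -2 0)], sign=+1
B: triangle coeff Δ(5,5,8) = 1/37413090; Σ_t [2,2]: t=2:+1/58060800 = 1/58060800; (3j)²=35/8398 [(5 5 8; -5 2 3)], sign=-1
I_A²/I_B² = (136/13585)/(35/8398) = 4624/1925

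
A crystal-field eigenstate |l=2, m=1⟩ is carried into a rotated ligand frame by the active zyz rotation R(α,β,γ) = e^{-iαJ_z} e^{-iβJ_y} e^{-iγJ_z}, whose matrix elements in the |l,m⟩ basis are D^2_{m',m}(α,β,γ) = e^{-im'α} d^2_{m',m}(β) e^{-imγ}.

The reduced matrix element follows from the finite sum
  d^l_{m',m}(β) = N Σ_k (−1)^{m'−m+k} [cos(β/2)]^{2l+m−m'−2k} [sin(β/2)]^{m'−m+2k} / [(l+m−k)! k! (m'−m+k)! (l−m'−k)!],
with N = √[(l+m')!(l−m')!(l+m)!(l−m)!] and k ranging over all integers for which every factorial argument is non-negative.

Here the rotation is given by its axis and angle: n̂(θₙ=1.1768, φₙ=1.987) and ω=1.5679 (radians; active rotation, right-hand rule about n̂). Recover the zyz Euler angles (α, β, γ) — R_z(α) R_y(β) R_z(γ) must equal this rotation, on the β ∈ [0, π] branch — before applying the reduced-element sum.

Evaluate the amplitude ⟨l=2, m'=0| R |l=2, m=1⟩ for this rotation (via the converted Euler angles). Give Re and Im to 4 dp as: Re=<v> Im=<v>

Axis–angle → zyz. n̂ = (sinθₙcosφₙ, sinθₙsinφₙ, cosθₙ) = (-0.373315, +0.844553, +0.383882), ω = 1.5679.
R = I cosω + sinω [n̂]ₓ + (1−cosω) n̂n̂ᵀ gives
  R = [+0.141857, -0.698252, +0.701656; +0.069508, +0.714101, +0.696583; -0.987444, -0.050044, +0.149835]
β = atan2(√(R₁₃²+R₂₃²), R₃₃) = 1.420395; α = atan2(R₂₃, R₁₃) mod 2π = 0.781770; γ = atan2(R₃₂, −R₃₁) mod 2π = 6.232548
Split into d^2_{0,1}(β=1.4204) × two z-phases.
Half-angle: c=0.758233, s=0.651984. N=√(2·2·6·1)=4.898979
k∈{1,2} keeps every argument non-negative
  k=1: (−1)^0·4.8990/(2)·0.7582^3·0.6520^1 = +0.696178
  k=2: (−1)^1·4.8990/(2)·0.7582^1·0.6520^3 = -0.514741
d^2_{0,1}(1.4204) = +0.696178 -0.514741 = +0.181438
D = (+1.000000+0.000000i)·(+0.181438)·(+0.998718+0.050616i) = +0.181205+0.009184i

Re=0.1812 Im=0.0092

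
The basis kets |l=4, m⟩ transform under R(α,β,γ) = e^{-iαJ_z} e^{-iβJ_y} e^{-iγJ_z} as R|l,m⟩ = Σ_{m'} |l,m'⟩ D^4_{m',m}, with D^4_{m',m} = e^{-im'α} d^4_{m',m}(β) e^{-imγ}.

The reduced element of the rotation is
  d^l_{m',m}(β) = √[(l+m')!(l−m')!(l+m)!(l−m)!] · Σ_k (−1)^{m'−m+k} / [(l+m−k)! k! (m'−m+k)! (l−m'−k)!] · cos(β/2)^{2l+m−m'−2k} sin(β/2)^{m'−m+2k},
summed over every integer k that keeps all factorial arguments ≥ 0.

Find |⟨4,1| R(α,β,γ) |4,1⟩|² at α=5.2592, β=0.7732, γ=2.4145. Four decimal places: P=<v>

Split into d^4_{1,1}(β=0.7732) × two z-phases.
c=cos(0.773200/2)=0.926196, s=sin(0.773200/2)=0.377042; N=√[120·6·120·6]=720.000000
Admissible k: 0..3 (factorial args all ≥0)
  k=0: (−1)^0·720.0000/(720)·0.9262^8·0.3770^0 = +0.541533
  k=1: (−1)^1·720.0000/(48)·0.9262^6·0.3770^2 = -1.346133
  k=2: (−1)^2·720.0000/(24)·0.9262^4·0.3770^4 = +0.446160
  k=3: (−1)^3·720.0000/(72)·0.9262^2·0.3770^6 = -0.024646
d^4_{1,1}(0.7732) = +0.541533 -1.346133 +0.446160 -0.024646 = -0.383087
|D^4_{1,1}|² = |d^4_{1,1}(β)|² = (-0.383087)² = 0.146755 (the z-rotation phases have unit modulus)

P=0.1468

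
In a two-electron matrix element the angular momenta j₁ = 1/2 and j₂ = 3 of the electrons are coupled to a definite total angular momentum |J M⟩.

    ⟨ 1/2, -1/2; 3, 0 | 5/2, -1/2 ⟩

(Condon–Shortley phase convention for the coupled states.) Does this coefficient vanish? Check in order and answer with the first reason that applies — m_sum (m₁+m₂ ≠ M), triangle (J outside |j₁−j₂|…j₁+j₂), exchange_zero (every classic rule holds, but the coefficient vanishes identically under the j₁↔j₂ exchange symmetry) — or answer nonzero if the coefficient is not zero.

nonzero

m-sum: m₁+m₂ = -1/2+0 = -1/2, M = -1/2  ✓
triangle: |j₁−j₂| = 5/2 ≤ J = 5/2 ≤ j₁+j₂ = 7/2  ✓
exchange: j₁≠j₂ or m₁≠m₂ — the exchange symmetry imposes no constraint here
value check: CG = −√(3/7) = -0.654654 ≠ 0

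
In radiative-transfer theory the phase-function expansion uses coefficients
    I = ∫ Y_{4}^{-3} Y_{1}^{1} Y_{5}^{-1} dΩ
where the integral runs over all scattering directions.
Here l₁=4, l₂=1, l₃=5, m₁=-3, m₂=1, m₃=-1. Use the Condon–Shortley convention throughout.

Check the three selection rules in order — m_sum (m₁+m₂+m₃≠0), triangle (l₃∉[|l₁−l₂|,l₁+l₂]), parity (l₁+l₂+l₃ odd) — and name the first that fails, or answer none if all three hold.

azimuthal sum: -3 + 1 − 1 = -3  ✗
3 ≤ 5 ≤ 5 (triangle on l)
L = 4 + 1 + 5 = 10 (even)

m_sum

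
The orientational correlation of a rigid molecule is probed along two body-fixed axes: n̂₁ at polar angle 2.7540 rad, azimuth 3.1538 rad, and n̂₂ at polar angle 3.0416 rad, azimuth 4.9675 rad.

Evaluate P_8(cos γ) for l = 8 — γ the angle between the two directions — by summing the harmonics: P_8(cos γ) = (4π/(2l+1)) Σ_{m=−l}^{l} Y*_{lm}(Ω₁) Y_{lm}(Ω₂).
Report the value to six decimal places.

Term-by-term m-sum for l=8 (normalisation 4π/17 = 0.739198):
  term(m=-8) = (-0.000000, -0.000000)   from Y*(Ω₁)=(0.000214, 0.000021), Y(Ω₂)=(-0.000000, -0.000000)
  term(m=-7) = (0.000000, -0.000000)   from Y*(Ω₁)=(0.002096, 0.000180), Y(Ω₂)=(0.000000, -0.000000)
  term(m=-6) = (-0.000000, 0.000000)   from Y*(Ω₁)=(0.012977, 0.000952), Y(Ω₂)=(-0.000000, 0.000005)
  term(m=-5) = (-0.000005, -0.000002)   from Y*(Ω₁)=(0.057132, 0.003491), Y(Ω₂)=(-0.000091, -0.000028)
  term(m=-4) = (0.000135, -0.000198)   from Y*(Ω₁)=(0.182519, 0.008919), Y(Ω₂)=(0.000685, -0.001116)
  term(m=-3) = (0.003647, 0.004085)   from Y*(Ω₁)=(0.408737, 0.014975), Y(Ω₂)=(0.009275, 0.009655)
  term(m=-2) = (-0.048680, 0.025704)   from Y*(Ω₁)=(0.565536, 0.013810), Y(Ω₂)=(-0.084916, 0.047523)
  term(m=-1) = (-0.028765, -0.116082)   from Y*(Ω₁)=(0.265320, 0.003239), Y(Ω₂)=(-0.113739, -0.436127)
  term(m=+0) = (-0.389597, -0.000000)   from Y*(Ω₁)=(-0.404596, -0.000000), Y(Ω₂)=(0.962928, 0.000000)
  term(m=+1) = (-0.028765, 0.116082)   from Y*(Ω₁)=(-0.265320, 0.003239), Y(Ω₂)=(0.113739, -0.436127)
  term(m=+2) = (-0.048680, -0.025704)   from Y*(Ω₁)=(0.565536, -0.013810), Y(Ω₂)=(-0.084916, -0.047523)
  term(m=+3) = (0.003647, -0.004085)   from Y*(Ω₁)=(-0.408737, 0.014975), Y(Ω₂)=(-0.009275, 0.009655)
  term(m=+4) = (0.000135, 0.000198)   from Y*(Ω₁)=(0.182519, -0.008919), Y(Ω₂)=(0.000685, 0.001116)
  term(m=+5) = (-0.000005, 0.000002)   from Y*(Ω₁)=(-0.057132, 0.003491), Y(Ω₂)=(0.000091, -0.000028)
  term(m=+6) = (-0.000000, -0.000000)   from Y*(Ω₁)=(0.012977, -0.000952), Y(Ω₂)=(-0.000000, -0.000005)
  term(m=+7) = (0.000000, 0.000000)   from Y*(Ω₁)=(-0.002096, 0.000180), Y(Ω₂)=(-0.000000, -0.000000)
  term(m=+8) = (-0.000000, 0.000000)   from Y*(Ω₁)=(0.000214, -0.000021), Y(Ω₂)=(-0.000000, 0.000000)
Total Σ_m = (-0.536933, 0.000000). Multiply by 0.739198: (-0.396900, 0.000000). P_8(cos γ) = -0.396900

-0.396900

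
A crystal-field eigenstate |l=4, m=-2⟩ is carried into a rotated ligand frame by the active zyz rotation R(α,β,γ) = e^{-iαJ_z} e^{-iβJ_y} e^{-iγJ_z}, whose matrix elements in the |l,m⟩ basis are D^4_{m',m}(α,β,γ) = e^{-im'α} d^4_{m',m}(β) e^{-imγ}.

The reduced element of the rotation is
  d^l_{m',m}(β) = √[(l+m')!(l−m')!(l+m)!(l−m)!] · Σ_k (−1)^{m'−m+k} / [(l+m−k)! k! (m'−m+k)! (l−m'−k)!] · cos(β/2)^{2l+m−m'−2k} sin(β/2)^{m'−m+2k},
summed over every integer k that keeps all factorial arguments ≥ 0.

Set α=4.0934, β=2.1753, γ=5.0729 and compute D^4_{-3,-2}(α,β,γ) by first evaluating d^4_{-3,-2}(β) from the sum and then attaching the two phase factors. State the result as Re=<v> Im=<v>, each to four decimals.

D^4_{-3,-2}(4.0934,2.1753,5.0729) = e^{-i·-3·4.0934}·d^4_{-3,-2}(2.1753)·e^{-i·-2·5.0729}. Compute d first:
Half-angle: c=0.464568, s=0.885538. N=√(1·5040·2·720)=2693.993318
Admissible k: 1..2 (factorial args all ≥0)
  k=1: (−1)^0·2693.9933/(720)·0.4646^7·0.8855^1 = +0.015474
  k=2: (−1)^1·2693.9933/(240)·0.4646^5·0.8855^3 = -0.168675
d^4_{-3,-2}(2.1753) = +0.015474 -0.168675 = -0.153201
Attach z-rotation phases: D = e^{-i(-3)(4.0934)}·(-0.153201)·e^{-i(-2)(5.0729)} = +0.138943+0.064540i

Re=0.1389 Im=0.0645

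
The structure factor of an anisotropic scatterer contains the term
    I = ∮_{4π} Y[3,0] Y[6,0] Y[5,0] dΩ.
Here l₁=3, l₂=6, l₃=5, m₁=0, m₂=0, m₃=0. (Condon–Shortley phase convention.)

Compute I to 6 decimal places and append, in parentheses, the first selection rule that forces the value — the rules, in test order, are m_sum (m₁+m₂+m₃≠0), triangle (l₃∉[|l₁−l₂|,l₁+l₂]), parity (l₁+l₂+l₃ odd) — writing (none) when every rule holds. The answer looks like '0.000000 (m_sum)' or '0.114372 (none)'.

0.145631 (none)

m-sum 0 ✓  L=14 even ✓  3≤5≤9 ✓
Π(2lᵢ+1) = 7×13×11 = 1001
triangle coeff Δ(3,6,5) = 1/675675
Σ_t [1,3]: t=1:−1/8640 t=2:+1/2304 t=3:−1/8640 = 7/34560
(3j)²=7/429 [(3 6 5; 0 0 0)], sign=-1
(m-triple is (0,0,0) — same symbol as above.)
⇒ 4πI² = 343/1287
I = (+1)√(343/1287/(4π)) = 0.14563067
No selection rule forces the value: the integral is nonzero (none).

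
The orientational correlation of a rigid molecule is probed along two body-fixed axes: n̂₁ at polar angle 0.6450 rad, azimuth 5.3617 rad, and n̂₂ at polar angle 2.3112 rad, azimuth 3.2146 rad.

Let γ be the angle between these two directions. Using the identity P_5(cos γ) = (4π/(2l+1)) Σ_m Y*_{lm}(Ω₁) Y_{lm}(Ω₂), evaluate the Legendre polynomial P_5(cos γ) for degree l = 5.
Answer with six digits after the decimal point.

Addition theorem: P_5(cos γ) = (4π/11) Σ_m Y*_{lm}(Ω₁) Y_{lm}(Ω₂), m = −5…5:
  [-5]  conj(Y_{5,-5})(Ω₁) = (-0.003819, 0.036252) ; Y_{5,-5}(Ω₂) = (-0.095038, 0.036320) ; Δ = (-0.000954, -0.003584)
  [-4]  conj(Y_{5,-4})(Ω₁) = (-0.131074, 0.079346) ; Y_{5,-4}(Ω₂) = (-0.281565, 0.084645) ; Δ = (0.030190, -0.033436)
  [-3]  conj(Y_{5,-3})(Ω₁) = (-0.331769, -0.131413) ; Y_{5,-3}(Ω₂) = (-0.420498, 0.093600) ; Δ = (0.151808, 0.024205)
  [-2]  conj(Y_{5,-2})(Ω₁) = (-0.120494, -0.431721) ; Y_{5,-2}(Ω₂) = (-0.225100, 0.033103) ; Δ = (0.041415, 0.093192)
  [-1]  conj(Y_{5,-1})(Ω₁) = (0.072544, -0.095564) ; Y_{5,-1}(Ω₂) = (0.241021, -0.017628) ; Δ = (0.015800, -0.024312)
  [+0]  conj(Y_{5,0})(Ω₁) = (-0.374791, -0.000000) ; Y_{5,0}(Ω₂) = (0.300446, 0.000000) ; Δ = (-0.112604, -0.000000)
  [+1]  conj(Y_{5,1})(Ω₁) = (-0.072544, -0.095564) ; Y_{5,1}(Ω₂) = (-0.241021, -0.017628) ; Δ = (0.015800, 0.024312)
  [+2]  conj(Y_{5,2})(Ω₁) = (-0.120494, 0.431721) ; Y_{5,2}(Ω₂) = (-0.225100, -0.033103) ; Δ = (0.041415, -0.093192)
  [+3]  conj(Y_{5,3})(Ω₁) = (0.331769, -0.131413) ; Y_{5,3}(Ω₂) = (0.420498, 0.093600) ; Δ = (0.151808, -0.024205)
  [+4]  conj(Y_{5,4})(Ω₁) = (-0.131074, -0.079346) ; Y_{5,4}(Ω₂) = (-0.281565, -0.084645) ; Δ = (0.030190, 0.033436)
  [+5]  conj(Y_{5,5})(Ω₁) = (0.003819, 0.036252) ; Y_{5,5}(Ω₂) = (0.095038, 0.036320) ; Δ = (-0.000954, 0.003584)
Σ over m = (0.363914, 0.000000); ×(4π/11) → (0.415734, 0.000000). Real part: 0.415734

0.415734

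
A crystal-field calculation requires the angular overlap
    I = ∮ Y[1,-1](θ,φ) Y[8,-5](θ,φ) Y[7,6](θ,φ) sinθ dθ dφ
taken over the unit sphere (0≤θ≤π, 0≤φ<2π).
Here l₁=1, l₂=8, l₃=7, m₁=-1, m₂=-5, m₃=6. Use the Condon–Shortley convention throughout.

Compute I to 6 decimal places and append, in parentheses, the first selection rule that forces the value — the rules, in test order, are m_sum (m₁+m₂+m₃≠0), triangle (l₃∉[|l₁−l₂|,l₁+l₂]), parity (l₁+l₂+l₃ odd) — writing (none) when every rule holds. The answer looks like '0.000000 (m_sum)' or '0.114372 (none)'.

-0.052996 (none)

Rules hold: Σm=0, L=16 even, 7≤7≤9.
N = 3·17·15 = 765
Δ = 2!·0!·14!/17! = 1/2040
Racah Σ t=1..1: t=1:−1/25401600 = -1/25401600
⇒ 3j(1 8 7; 0 0 0)² = 8/255, sgn +1
Racah Σ t=2..2: t=2:+1/12454041600 = 1/12454041600
⇒ 3j(1 8 7; -1 -5 6)² = 1/680, sgn -1
4πI² = N·(3j₀)²·(3jₘ)² = 3/85
I = -1·√(0.0352941/4π) = -0.05299638
No selection rule forces the value: the integral is nonzero (none).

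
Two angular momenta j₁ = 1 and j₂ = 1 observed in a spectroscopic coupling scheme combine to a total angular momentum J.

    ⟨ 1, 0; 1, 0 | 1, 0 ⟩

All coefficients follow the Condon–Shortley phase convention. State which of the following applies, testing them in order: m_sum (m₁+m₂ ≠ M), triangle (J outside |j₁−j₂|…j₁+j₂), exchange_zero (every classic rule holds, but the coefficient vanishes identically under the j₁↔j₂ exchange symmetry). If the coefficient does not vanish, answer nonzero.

m-sum: m₁+m₂ = 0+0 = 0, M = 0  ✓
triangle: |j₁−j₂| = 0 ≤ J = 1 ≤ j₁+j₂ = 2  ✓
exchange: j₁=j₂ and m₁=m₂, and (−1)^(j₁+j₂−J) = (−1)^1 = −1 forces ⟨j₁m₁;j₂m₂|JM⟩ = −⟨j₂m₂;j₁m₁|JM⟩ = −⟨j₁m₁;j₂m₂|JM⟩ ⇒ the coefficient vanishes identically
Racah sum check: Σ_k collapses to 0 ⇒ CG = 0

exchange_zero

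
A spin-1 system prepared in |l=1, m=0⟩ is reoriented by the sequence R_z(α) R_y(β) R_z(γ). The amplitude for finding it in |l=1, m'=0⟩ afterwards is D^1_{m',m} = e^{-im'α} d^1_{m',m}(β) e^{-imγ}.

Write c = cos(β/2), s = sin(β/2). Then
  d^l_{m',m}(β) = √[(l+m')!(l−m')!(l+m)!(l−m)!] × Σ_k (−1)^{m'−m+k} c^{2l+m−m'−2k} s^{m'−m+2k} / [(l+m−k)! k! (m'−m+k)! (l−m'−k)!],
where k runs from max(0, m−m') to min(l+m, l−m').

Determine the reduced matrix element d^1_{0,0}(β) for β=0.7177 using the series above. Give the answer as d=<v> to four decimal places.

d=0.7533

d^1_{0,0}(β=0.7177) via the finite sum:
With c≡cos(β/2)=0.936301 and s≡sin(β/2)=0.351198, N=[1·1·1·1]^{1/2}=1.000000
The bounds max(0,m−m')=0 and min(l+m,l−m')=1 give 2 terms
  k=0: (−1)^0·1.0000/(1)·0.9363^2·0.3512^0 = +0.876660
  k=1: (−1)^1·1.0000/(1)·0.9363^0·0.3512^2 = -0.123340
d^1_{0,0}(0.7177) = +0.876660 -0.123340 = +0.753320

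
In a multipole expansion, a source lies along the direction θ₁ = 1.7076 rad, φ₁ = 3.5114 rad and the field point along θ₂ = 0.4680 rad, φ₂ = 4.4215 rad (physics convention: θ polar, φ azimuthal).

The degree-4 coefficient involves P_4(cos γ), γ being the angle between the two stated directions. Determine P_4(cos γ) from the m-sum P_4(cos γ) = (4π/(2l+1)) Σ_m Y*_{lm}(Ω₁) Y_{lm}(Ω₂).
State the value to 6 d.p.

0.290126

Summing Y*_{l m}(θ₁,φ₁)·Y_{l m}(θ₂,φ₂) over m ∈ [−4, 4]; prefactor 4π/(2·4+1) = 1.396263:
  [-4]  conj(Y_{4,-4})(Ω₁) = 0.03897 + 0.42444j ; Y_{4,-4}(Ω₂) = 0.00726 + 0.01683j ; Δ = -0.00686 + 0.00374j
  [-3]  conj(Y_{4,-3})(Ω₁) = 0.07388 + 0.14861j ; Y_{4,-3}(Ω₂) = 0.07855 - 0.06591j ; Δ = 0.01560 + 0.00680j
  [-2]  conj(Y_{4,-2})(Ω₁) = -0.21095 - 0.19247j ; Y_{4,-2}(Ω₂) = -0.26023 - 0.17116j ; Δ = 0.02195 + 0.08619j
  [-1]  conj(Y_{4,-1})(Ω₁) = -0.17103 - 0.06630j ; Y_{4,-1}(Ω₂) = -0.14069 + 0.46994j ; Δ = 0.05522 - 0.07104j
  [+0]  conj(Y_{4,0})(Ω₁) = 0.25961 + 0.00000j ; Y_{4,0}(Ω₂) = 0.13854 + 0.00000j ; Δ = 0.03597 + 0.00000j
  [+1]  conj(Y_{4,1})(Ω₁) = 0.17103 - 0.06630j ; Y_{4,1}(Ω₂) = 0.14069 + 0.46994j ; Δ = 0.05522 + 0.07104j
  [+2]  conj(Y_{4,2})(Ω₁) = -0.21095 + 0.19247j ; Y_{4,2}(Ω₂) = -0.26023 + 0.17116j ; Δ = 0.02195 - 0.08619j
  [+3]  conj(Y_{4,3})(Ω₁) = -0.07388 + 0.14861j ; Y_{4,3}(Ω₂) = -0.07855 - 0.06591j ; Δ = 0.01560 - 0.00680j
  [+4]  conj(Y_{4,4})(Ω₁) = 0.03897 - 0.42444j ; Y_{4,4}(Ω₂) = 0.00726 - 0.01683j ; Δ = -0.00686 - 0.00374j
Σ over m = 0.20779 + 0.00000j; ×(4π/9) → 0.29013 + 0.00000j. Real part: 0.290126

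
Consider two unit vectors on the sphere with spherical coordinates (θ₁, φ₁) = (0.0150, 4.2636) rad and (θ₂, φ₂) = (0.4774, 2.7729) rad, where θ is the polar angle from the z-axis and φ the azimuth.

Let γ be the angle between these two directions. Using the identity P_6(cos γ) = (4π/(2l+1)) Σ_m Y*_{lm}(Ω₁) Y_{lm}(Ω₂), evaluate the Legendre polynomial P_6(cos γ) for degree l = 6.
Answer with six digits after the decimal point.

Addition theorem: P_6(cos γ) = (4π/13) Σ_m Y*_{lm}(Ω₁) Y_{lm}(Ω₂), m = −6…6:
  m=-6: (0.00000 + 0.00000j) × (-0.00272 + 0.00364j) = -0.00000 + 0.00000j  (running Σ = -0.00000 + 0.00000j)
  m=-5: (-0.00000 + 0.00000j) × (0.00820 - 0.02931j) = 0.00000 + 0.00000j  (running Σ = 0.00000 + 0.00000j)
  m=-4: (-0.00000 - 0.00000j) × (0.01171 + 0.12152j) = 0.00000 - 0.00000j  (running Σ = 0.00000 - 0.00000j)
  m=-3: (0.00002 + 0.00000j) × (-0.14281 - 0.28485j) = -0.00000 - 0.00001j  (running Σ = -0.00000 - 0.00001j)
  m=-2: (-0.00073 + 0.00092j) × (0.37345 + 0.33921j) = -0.00058 + 0.00009j  (running Σ = -0.00058 + 0.00009j)
  m=-1: (-0.02142 - 0.04449j) × (-0.29338 - 0.11335j) = 0.00124 + 0.01548j  (running Σ = 0.00066 + 0.01557j)
  m=0: (1.01471 + 0.00000j) × (-0.30472 + 0.00000j) = -0.30920 + 0.00000j  (running Σ = -0.30854 + 0.01557j)
  m=1: (0.02142 - 0.04449j) × (0.29338 - 0.11335j) = 0.00124 - 0.01548j  (running Σ = -0.30730 + 0.00009j)
  m=2: (-0.00073 - 0.00092j) × (0.37345 - 0.33921j) = -0.00058 - 0.00009j  (running Σ = -0.30789 - 0.00001j)
  m=3: (-0.00002 + 0.00000j) × (0.14281 - 0.28485j) = -0.00000 + 0.00001j  (running Σ = -0.30789 - 0.00000j)
  m=4: (-0.00000 + 0.00000j) × (0.01171 - 0.12152j) = 0.00000 + 0.00000j  (running Σ = -0.30789 + 0.00000j)
  m=5: (0.00000 + 0.00000j) × (-0.00820 - 0.02931j) = 0.00000 - 0.00000j  (running Σ = -0.30789 + 0.00000j)
  m=6: (0.00000 - 0.00000j) × (-0.00272 - 0.00364j) = -0.00000 - 0.00000j  (running Σ = -0.30789 - 0.00000j)
Σ over m = -0.30789 - 0.00000j; ×(4π/13) → -0.29762 - 0.00000j. Real part: -0.297617

-0.297617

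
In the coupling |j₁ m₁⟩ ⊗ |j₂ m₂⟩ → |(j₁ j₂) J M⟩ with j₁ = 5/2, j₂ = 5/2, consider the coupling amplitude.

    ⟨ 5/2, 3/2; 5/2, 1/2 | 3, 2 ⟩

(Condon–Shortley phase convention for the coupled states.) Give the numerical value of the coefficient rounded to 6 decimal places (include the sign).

-0.288675

j₁+j₂−J=2  J+j₁−j₂=3  J−j₁+j₂=3  j₁+j₂+J+1=9
(j₁±m₁, j₂±m₂, J±M) = (4,1,3,2,5,1)
P² = 48
sum k=0..1:
  [0] +1/24 = 1/24
  [1] −1/12 = -1/12
S = -1/24
C² = P²·S² = 1/12 ; C = -0.288675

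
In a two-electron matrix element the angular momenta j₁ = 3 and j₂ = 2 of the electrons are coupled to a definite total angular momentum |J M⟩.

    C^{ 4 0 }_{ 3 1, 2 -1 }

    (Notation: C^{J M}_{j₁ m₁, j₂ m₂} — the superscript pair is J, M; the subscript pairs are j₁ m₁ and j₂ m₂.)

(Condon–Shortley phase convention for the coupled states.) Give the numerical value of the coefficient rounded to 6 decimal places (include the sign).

triangle: 1!*5!*3!/10! = 720/3628800
(j±m)!: 4!*2!*1!*3!*4!*4! = 165888
prefactor² = (2J+1)*Δ*N² = 10368/35
  k=0: +1/(0!*1!*2!*1!*3!*2!) = 1/24
  k=1: −1/(1!*0!*1!*0!*4!*3!) = -1/144
Σ = 5/144  ⇒  CG² = 10368/35*(5/144)² = 5/14
CG = +√(5/14) = +0.597614

+0.597614  (= +√(5/14))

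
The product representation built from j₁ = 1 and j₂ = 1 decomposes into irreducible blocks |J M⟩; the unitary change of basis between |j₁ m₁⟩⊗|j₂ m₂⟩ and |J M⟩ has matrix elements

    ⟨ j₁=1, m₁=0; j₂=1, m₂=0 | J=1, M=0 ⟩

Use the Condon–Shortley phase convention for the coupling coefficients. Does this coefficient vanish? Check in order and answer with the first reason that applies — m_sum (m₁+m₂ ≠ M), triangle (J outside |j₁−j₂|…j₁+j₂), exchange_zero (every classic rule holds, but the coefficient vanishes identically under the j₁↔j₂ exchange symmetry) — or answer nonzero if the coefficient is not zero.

exchange_zero

m-sum: m₁+m₂ = 0+0 = 0, M = 0  ✓
triangle: |j₁−j₂| = 0 ≤ J = 1 ≤ j₁+j₂ = 2  ✓
exchange: j₁=j₂ and m₁=m₂, and (−1)^(j₁+j₂−J) = (−1)^1 = −1 forces ⟨j₁m₁;j₂m₂|JM⟩ = −⟨j₂m₂;j₁m₁|JM⟩ = −⟨j₁m₁;j₂m₂|JM⟩ ⇒ the coefficient vanishes identically
Racah sum check: Σ_k collapses to 0 ⇒ CG = 0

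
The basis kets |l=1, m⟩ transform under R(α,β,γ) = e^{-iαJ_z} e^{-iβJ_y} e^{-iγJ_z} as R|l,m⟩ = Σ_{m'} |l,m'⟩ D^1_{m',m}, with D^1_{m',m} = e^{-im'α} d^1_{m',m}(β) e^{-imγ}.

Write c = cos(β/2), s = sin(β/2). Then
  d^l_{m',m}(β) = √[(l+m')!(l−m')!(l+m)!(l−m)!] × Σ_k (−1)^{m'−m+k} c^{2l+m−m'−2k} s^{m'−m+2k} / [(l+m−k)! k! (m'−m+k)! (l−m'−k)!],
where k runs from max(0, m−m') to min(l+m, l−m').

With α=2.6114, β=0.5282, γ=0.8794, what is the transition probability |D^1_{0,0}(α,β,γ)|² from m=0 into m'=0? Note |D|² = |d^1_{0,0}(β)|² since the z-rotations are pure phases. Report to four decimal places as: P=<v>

Split into d^1_{0,0}(β=0.5282) × two z-phases.
c=cos(0.528200/2)=0.965328, s=sin(0.528200/2)=0.261041; N=√[1·1·1·1]=1.000000
The bounds max(0,m−m')=0 and min(l+m,l−m')=1 give 2 terms
  k=0: (−1)^0·1.0000/(1)·0.9653^2·0.2610^0 = +0.931858
  k=1: (−1)^1·1.0000/(1)·0.9653^0·0.2610^2 = -0.068142
d^1_{0,0}(0.5282) = +0.931858 -0.068142 = +0.863716
|D^1_{0,0}|² = |d^1_{0,0}(β)|² = (+0.863716)² = 0.746005 (the z-rotation phases have unit modulus)

P=0.7460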